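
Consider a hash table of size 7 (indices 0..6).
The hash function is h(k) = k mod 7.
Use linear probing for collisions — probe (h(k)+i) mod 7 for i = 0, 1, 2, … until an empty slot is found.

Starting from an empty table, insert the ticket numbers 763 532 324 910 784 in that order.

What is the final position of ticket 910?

3

763: h=0 -> slot 0
532: h=0, probe 0,1 -> slot 1
324: h=2 -> slot 2
910: h=0, probe 0,1,2,3 -> slot 3
784: h=0, probe 0,1,2,3,4 -> slot 4
Table: [763, 532, 324, 910, 784, _, _]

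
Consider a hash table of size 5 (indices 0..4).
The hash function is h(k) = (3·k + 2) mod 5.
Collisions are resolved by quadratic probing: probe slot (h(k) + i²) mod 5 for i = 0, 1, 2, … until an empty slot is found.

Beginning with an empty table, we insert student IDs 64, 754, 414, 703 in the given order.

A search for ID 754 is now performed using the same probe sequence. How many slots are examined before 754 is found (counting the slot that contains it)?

64 hashes to 4; slot 4 is free → place at 4.
754 hashes to 4; 4 taken → place at 0.
414 hashes to 4; 4,0 taken → place at 3.
703 hashes to 1; slot 1 is free → place at 1.
Table: [754, 703, _, 414, 64]
Lookup 754: h=4, probe 4,0 → found at 0.

2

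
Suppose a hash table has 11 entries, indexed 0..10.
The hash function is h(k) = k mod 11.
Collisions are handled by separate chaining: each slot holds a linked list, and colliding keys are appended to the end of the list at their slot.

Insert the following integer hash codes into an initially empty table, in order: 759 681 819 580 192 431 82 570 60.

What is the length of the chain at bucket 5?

4

Insert 759: h=0, bucket 0 empty → new chain.
Insert 681: h=10, bucket 10 empty → new chain.
Insert 819: h=5, bucket 5 empty → new chain.
Insert 580: h=8, bucket 8 empty → new chain.
Insert 192: h=5, bucket 5 nonempty → append to chain.
Insert 431: h=2, bucket 2 empty → new chain.
Insert 82: h=5, bucket 5 nonempty → append to chain.
Insert 570: h=9, bucket 9 empty → new chain.
Insert 60: h=5, bucket 5 nonempty → append to chain.
Final buckets:
0: 759
1: .
2: 431
3: .
4: .
5: 819 -> 192 -> 82 -> 60
6: .
7: .
8: 580
9: 570
10: 681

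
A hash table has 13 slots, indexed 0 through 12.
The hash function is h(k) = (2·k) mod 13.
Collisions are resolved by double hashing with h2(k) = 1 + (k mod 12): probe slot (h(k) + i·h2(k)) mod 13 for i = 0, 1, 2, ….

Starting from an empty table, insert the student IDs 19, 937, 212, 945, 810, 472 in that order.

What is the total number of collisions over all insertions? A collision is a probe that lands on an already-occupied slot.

3

19: h=12 -> slot 12
937: h=2 -> slot 2
212: h=8 -> slot 8
945: h=5 -> slot 5
810: h=8, h2=7, probe 8,2,9 -> slot 9
472: h=8, h2=5, probe 8,0 -> slot 0
Table: [472, ., 937, ., ., 945, ., ., 212, 810, ., ., 19]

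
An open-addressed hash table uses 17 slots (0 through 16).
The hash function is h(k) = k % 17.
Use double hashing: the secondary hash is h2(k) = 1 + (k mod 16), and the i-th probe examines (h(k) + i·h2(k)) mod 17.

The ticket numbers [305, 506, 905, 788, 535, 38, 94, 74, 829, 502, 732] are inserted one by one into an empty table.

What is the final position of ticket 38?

11

305 hashes to 16; slot 16 is free -> place at 16.
506 hashes to 13; slot 13 is free -> place at 13.
905 hashes to 4; slot 4 is free -> place at 4.
788 hashes to 6; slot 6 is free -> place at 6.
535 hashes to 8; slot 8 is free -> place at 8.
38 hashes to 4, h2=7; 4 taken -> place at 11.
94 hashes to 9; slot 9 is free -> place at 9.
74 hashes to 6, h2=11; 6 taken -> place at 0.
829 hashes to 13, h2=14; 13 taken -> place at 10.
502 hashes to 9, h2=7; 9,16,6,13 taken -> place at 3.
732 hashes to 1; slot 1 is free -> place at 1.
Table: [74, 732, -, 502, 905, -, 788, -, 535, 94, 829, 38, -, 506, -, -, 305]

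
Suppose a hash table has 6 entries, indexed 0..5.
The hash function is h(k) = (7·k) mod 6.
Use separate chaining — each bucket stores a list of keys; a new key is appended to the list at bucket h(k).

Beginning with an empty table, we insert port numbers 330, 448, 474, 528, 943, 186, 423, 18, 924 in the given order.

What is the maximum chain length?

Insert 330: h=0, bucket 0 empty -> new chain.
Insert 448: h=4, bucket 4 empty -> new chain.
Insert 474: h=0, bucket 0 nonempty -> append to chain.
Insert 528: h=0, bucket 0 nonempty -> append to chain.
Insert 943: h=1, bucket 1 empty -> new chain.
Insert 186: h=0, bucket 0 nonempty -> append to chain.
Insert 423: h=3, bucket 3 empty -> new chain.
Insert 18: h=0, bucket 0 nonempty -> append to chain.
Insert 924: h=0, bucket 0 nonempty -> append to chain.
Final buckets:
0: 330 -> 474 -> 528 -> 186 -> 18 -> 924
1: 943
2: —
3: 423
4: 448
5: —

6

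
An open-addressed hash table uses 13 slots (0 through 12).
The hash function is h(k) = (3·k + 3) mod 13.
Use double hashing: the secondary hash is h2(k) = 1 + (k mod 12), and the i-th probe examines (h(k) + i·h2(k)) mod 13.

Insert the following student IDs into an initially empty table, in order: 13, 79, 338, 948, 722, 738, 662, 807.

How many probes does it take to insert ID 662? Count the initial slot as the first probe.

5

Insert 13: h=3, slot 3 empty → index 3.
Insert 79: h=6, slot 6 empty → index 6.
Insert 338: h=3, h2=3, slots 3,6 occupied → index 9.
Insert 948: h=0, slot 0 empty → index 0.
Insert 722: h=11, slot 11 empty → index 11.
Insert 738: h=7, slot 7 empty → index 7.
Insert 662: h=0, h2=3, slots 0,3,6,9 occupied → index 12.
Insert 807: h=6, h2=4, slot 6 occupied → index 10.
Table: [948, —, —, 13, —, —, 79, 738, —, 338, 807, 722, 662]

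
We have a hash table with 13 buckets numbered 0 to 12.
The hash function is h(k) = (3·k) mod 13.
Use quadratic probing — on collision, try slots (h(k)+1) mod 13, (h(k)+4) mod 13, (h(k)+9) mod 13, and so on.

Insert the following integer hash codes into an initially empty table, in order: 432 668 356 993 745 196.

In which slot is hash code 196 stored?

4

432: h=9 -> slot 9
668: h=2 -> slot 2
356: h=2, probe 2,3 -> slot 3
993: h=2, probe 2,3,6 -> slot 6
745: h=12 -> slot 12
196: h=3, probe 3,4 -> slot 4
Table: [., ., 668, 356, 196, ., 993, ., ., 432, ., ., 745]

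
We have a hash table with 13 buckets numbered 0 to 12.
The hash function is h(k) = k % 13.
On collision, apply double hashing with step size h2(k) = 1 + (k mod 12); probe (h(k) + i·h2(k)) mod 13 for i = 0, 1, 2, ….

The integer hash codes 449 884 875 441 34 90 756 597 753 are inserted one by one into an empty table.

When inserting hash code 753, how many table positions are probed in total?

Insert 449: h=7, slot 7 empty → index 7.
Insert 884: h=0, slot 0 empty → index 0.
Insert 875: h=4, slot 4 empty → index 4.
Insert 441: h=12, slot 12 empty → index 12.
Insert 34: h=8, slot 8 empty → index 8.
Insert 90: h=12, h2=7, slot 12 occupied → index 6.
Insert 756: h=2, slot 2 empty → index 2.
Insert 597: h=12, h2=10, slot 12 occupied → index 9.
Insert 753: h=12, h2=10, slots 12,9,6 occupied → index 3.
Table: [884, _, 756, 753, 875, _, 90, 449, 34, 597, _, _, 441]

4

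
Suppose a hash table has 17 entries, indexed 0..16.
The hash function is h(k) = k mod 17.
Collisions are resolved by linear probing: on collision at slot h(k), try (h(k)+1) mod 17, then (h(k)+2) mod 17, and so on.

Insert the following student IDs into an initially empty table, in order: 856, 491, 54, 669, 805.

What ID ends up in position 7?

856 hashes to 6; slot 6 is free → place at 6.
491 hashes to 15; slot 15 is free → place at 15.
54 hashes to 3; slot 3 is free → place at 3.
669 hashes to 6; 6 taken → place at 7.
805 hashes to 6; 6,7 taken → place at 8.
Table: [—, —, —, 54, —, —, 856, 669, 805, —, —, —, —, —, —, 491, —]

669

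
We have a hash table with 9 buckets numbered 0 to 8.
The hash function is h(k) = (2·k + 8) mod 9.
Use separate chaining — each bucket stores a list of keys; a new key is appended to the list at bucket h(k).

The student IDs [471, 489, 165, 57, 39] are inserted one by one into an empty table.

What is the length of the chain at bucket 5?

471 → bucket 5
489 → bucket 5 (collision)
165 → bucket 5 (collision)
57 → bucket 5 (collision)
39 → bucket 5 (collision)
Final buckets:
0: ∅
1: ∅
2: ∅
3: ∅
4: ∅
5: 471 -> 489 -> 165 -> 57 -> 39
6: ∅
7: ∅
8: ∅

5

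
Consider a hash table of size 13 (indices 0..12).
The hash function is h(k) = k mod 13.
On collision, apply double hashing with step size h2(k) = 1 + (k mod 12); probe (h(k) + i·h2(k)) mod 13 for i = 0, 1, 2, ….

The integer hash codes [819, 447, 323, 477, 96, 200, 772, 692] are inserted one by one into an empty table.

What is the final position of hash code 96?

6

819 hashes to 0; slot 0 is free → place at 0.
447 hashes to 5; slot 5 is free → place at 5.
323 hashes to 11; slot 11 is free → place at 11.
477 hashes to 9; slot 9 is free → place at 9.
96 hashes to 5, h2=1; 5 taken → place at 6.
200 hashes to 5, h2=9; 5 taken → place at 1.
772 hashes to 5, h2=5; 5 taken → place at 10.
692 hashes to 3; slot 3 is free → place at 3.
Table: [819, 200, _, 692, _, 447, 96, _, _, 477, 772, 323, _]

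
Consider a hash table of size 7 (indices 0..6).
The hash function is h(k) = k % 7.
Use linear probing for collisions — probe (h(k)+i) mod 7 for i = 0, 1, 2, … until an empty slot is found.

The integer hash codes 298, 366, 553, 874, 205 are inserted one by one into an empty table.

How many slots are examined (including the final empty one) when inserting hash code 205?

2

298 hashes to 4; slot 4 is free → place at 4.
366 hashes to 2; slot 2 is free → place at 2.
553 hashes to 0; slot 0 is free → place at 0.
874 hashes to 6; slot 6 is free → place at 6.
205 hashes to 2; 2 taken → place at 3.
Table: [553, ., 366, 205, 298, ., 874]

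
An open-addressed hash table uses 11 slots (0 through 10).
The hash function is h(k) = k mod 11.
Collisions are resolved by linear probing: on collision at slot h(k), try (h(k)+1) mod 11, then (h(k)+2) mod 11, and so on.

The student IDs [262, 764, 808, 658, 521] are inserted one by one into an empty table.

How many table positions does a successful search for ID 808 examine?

262: h=9 → slot 9
764: h=5 → slot 5
808: h=5, probe 5,6 → slot 6
658: h=9, probe 9,10 → slot 10
521: h=4 → slot 4
Table: [∅, ∅, ∅, ∅, 521, 764, 808, ∅, ∅, 262, 658]
Lookup 808: h=5, probe 5,6 → found at 6.

2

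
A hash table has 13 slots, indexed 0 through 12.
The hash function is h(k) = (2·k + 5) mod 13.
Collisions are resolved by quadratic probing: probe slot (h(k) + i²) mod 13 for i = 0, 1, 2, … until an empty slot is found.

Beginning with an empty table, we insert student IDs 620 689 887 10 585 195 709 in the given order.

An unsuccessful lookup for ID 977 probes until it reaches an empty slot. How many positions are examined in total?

3

Insert 620: h=10, slot 10 empty -> index 10.
Insert 689: h=5, slot 5 empty -> index 5.
Insert 887: h=11, slot 11 empty -> index 11.
Insert 10: h=12, slot 12 empty -> index 12.
Insert 585: h=5, slot 5 occupied -> index 6.
Insert 195: h=5, slots 5,6 occupied -> index 9.
Insert 709: h=6, slot 6 occupied -> index 7.
Table: [_, _, _, _, _, 689, 585, 709, _, 195, 620, 887, 10]
Lookup 977: h=9, probe 9,10,0 → slot 0 empty, not found.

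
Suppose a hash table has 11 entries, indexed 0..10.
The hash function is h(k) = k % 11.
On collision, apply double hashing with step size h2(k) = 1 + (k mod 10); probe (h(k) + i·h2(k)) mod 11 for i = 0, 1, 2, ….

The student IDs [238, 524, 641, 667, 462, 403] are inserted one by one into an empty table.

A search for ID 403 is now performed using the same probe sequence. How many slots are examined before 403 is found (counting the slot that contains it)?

4

238 hashes to 7; slot 7 is free -> place at 7.
524 hashes to 7, h2=5; 7 taken -> place at 1.
641 hashes to 3; slot 3 is free -> place at 3.
667 hashes to 7, h2=8; 7 taken -> place at 4.
462 hashes to 0; slot 0 is free -> place at 0.
403 hashes to 7, h2=4; 7,0,4 taken -> place at 8.
Table: [462, 524, ., 641, 667, ., ., 238, 403, ., .]
Lookup 403: h=7, h2=4, probe 7,0,4,8 → found at 8.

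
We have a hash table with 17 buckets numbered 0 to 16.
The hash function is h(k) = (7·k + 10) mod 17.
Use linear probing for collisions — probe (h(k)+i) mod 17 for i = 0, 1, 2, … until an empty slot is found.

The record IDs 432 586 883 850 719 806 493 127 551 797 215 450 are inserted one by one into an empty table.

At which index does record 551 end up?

13

432 hashes to 8; slot 8 is free → place at 8.
586 hashes to 15; slot 15 is free → place at 15.
883 hashes to 3; slot 3 is free → place at 3.
850 hashes to 10; slot 10 is free → place at 10.
719 hashes to 11; slot 11 is free → place at 11.
806 hashes to 8; 8 taken → place at 9.
493 hashes to 10; 10,11 taken → place at 12.
127 hashes to 15; 15 taken → place at 16.
551 hashes to 8; 8,9,10,11,12 taken → place at 13.
797 hashes to 13; 13 taken → place at 14.
215 hashes to 2; slot 2 is free → place at 2.
450 hashes to 15; 15,16 taken → place at 0.
Table: [450, -, 215, 883, -, -, -, -, 432, 806, 850, 719, 493, 551, 797, 586, 127]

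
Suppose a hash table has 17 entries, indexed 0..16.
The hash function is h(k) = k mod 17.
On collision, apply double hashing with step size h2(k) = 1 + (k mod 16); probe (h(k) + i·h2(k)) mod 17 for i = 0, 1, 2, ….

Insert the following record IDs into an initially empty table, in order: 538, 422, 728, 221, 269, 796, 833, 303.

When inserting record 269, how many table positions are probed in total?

3

538: h=11 → slot 11
422: h=14 → slot 14
728: h=14, h2=9, probe 14,6 → slot 6
221: h=0 → slot 0
269: h=14, h2=14, probe 14,11,8 → slot 8
796: h=14, h2=13, probe 14,10 → slot 10
833: h=0, h2=2, probe 0,2 → slot 2
303: h=14, h2=16, probe 14,13 → slot 13
Table: [221, —, 833, —, —, —, 728, —, 269, —, 796, 538, —, 303, 422, —, —]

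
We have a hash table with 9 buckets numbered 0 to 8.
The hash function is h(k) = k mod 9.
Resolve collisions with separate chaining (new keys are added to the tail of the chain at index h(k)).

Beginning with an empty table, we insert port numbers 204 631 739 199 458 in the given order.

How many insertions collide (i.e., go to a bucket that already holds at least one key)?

Insert 204: h=6, bucket 6 empty -> new chain.
Insert 631: h=1, bucket 1 empty -> new chain.
Insert 739: h=1, bucket 1 nonempty -> append to chain.
Insert 199: h=1, bucket 1 nonempty -> append to chain.
Insert 458: h=8, bucket 8 empty -> new chain.
Final buckets:
0: -
1: 631 -> 739 -> 199
2: -
3: -
4: -
5: -
6: 204
7: -
8: 458

2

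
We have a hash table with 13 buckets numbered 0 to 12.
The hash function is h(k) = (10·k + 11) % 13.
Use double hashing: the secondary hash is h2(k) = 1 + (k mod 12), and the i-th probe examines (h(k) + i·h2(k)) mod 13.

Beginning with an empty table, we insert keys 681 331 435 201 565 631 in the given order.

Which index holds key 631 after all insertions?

11

681: h=9 => slot 9
331: h=6 => slot 6
435: h=6, h2=4, probe 6,10 => slot 10
201: h=6, h2=10, probe 6,3 => slot 3
565: h=6, h2=2, probe 6,8 => slot 8
631: h=3, h2=8, probe 3,11 => slot 11
Table: [_, _, _, 201, _, _, 331, _, 565, 681, 435, 631, _]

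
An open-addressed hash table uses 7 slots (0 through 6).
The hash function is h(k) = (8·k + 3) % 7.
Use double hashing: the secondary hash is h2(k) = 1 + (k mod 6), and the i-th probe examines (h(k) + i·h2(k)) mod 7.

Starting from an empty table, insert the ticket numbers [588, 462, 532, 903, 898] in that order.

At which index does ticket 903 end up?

0

Insert 588: h=3, slot 3 empty => index 3.
Insert 462: h=3, h2=1, slot 3 occupied => index 4.
Insert 532: h=3, h2=5, slot 3 occupied => index 1.
Insert 903: h=3, h2=4, slot 3 occupied => index 0.
Insert 898: h=5, slot 5 empty => index 5.
Table: [903, 532, ., 588, 462, 898, .]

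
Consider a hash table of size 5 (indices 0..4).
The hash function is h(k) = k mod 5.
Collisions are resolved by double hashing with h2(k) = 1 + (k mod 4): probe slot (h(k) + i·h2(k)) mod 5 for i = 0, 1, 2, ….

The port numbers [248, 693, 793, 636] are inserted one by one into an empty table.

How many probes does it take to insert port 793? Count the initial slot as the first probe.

3

248 hashes to 3; slot 3 is free → place at 3.
693 hashes to 3, h2=2; 3 taken → place at 0.
793 hashes to 3, h2=2; 3,0 taken → place at 2.
636 hashes to 1; slot 1 is free → place at 1.
Table: [693, 636, 793, 248, —]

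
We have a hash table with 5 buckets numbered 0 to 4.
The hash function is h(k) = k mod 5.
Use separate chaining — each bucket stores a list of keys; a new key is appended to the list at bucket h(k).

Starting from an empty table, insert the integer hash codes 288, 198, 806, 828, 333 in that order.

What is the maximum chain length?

4

Insert 288: h=3, bucket 3 empty → new chain.
Insert 198: h=3, bucket 3 nonempty → append to chain.
Insert 806: h=1, bucket 1 empty → new chain.
Insert 828: h=3, bucket 3 nonempty → append to chain.
Insert 333: h=3, bucket 3 nonempty → append to chain.
Final buckets:
0: .
1: 806
2: .
3: 288 -> 198 -> 828 -> 333
4: .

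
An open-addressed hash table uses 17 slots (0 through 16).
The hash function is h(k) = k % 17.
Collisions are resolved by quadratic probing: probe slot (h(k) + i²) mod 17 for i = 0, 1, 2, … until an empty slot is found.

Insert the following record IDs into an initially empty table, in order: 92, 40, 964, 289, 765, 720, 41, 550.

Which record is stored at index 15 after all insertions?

92: h=7 => slot 7
40: h=6 => slot 6
964: h=12 => slot 12
289: h=0 => slot 0
765: h=0, probe 0,1 => slot 1
720: h=6, probe 6,7,10 => slot 10
41: h=7, probe 7,8 => slot 8
550: h=6, probe 6,7,10,15 => slot 15
Table: [289, 765, ∅, ∅, ∅, ∅, 40, 92, 41, ∅, 720, ∅, 964, ∅, ∅, 550, ∅]

550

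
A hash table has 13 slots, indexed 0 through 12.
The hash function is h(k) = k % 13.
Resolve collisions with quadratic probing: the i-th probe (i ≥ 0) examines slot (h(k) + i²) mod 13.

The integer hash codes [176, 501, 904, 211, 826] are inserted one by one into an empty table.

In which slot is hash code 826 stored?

176: h=7 -> slot 7
501: h=7, probe 7,8 -> slot 8
904: h=7, probe 7,8,11 -> slot 11
211: h=3 -> slot 3
826: h=7, probe 7,8,11,3,10 -> slot 10
Table: [∅, ∅, ∅, 211, ∅, ∅, ∅, 176, 501, ∅, 826, 904, ∅]

10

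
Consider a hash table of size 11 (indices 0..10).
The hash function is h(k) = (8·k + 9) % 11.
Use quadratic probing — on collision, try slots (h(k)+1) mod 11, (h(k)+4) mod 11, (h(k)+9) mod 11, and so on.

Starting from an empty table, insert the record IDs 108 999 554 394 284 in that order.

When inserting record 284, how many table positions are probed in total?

5

Insert 108: h=4, slot 4 empty -> index 4.
Insert 999: h=4, slot 4 occupied -> index 5.
Insert 554: h=8, slot 8 empty -> index 8.
Insert 394: h=4, slots 4,5,8 occupied -> index 2.
Insert 284: h=4, slots 4,5,8,2 occupied -> index 9.
Table: [—, —, 394, —, 108, 999, —, —, 554, 284, —]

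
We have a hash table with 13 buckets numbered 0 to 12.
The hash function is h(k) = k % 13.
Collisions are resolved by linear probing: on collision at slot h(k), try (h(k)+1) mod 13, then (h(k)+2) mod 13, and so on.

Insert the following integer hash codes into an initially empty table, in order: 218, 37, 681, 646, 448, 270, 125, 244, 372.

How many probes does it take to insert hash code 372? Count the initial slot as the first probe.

218: h=10 -> slot 10
37: h=11 -> slot 11
681: h=5 -> slot 5
646: h=9 -> slot 9
448: h=6 -> slot 6
270: h=10, probe 10,11,12 -> slot 12
125: h=8 -> slot 8
244: h=10, probe 10,11,12,0 -> slot 0
372: h=8, probe 8,9,10,11,12,0,1 -> slot 1
Table: [244, 372, ∅, ∅, ∅, 681, 448, ∅, 125, 646, 218, 37, 270]

7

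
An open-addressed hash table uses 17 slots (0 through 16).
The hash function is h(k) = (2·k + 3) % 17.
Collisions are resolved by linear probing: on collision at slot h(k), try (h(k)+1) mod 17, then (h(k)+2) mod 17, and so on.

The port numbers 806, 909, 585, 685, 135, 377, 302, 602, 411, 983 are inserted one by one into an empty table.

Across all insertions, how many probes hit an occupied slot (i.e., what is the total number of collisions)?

Insert 806: h=0, slot 0 empty → index 0.
Insert 909: h=2, slot 2 empty → index 2.
Insert 585: h=0, slot 0 occupied → index 1.
Insert 685: h=13, slot 13 empty → index 13.
Insert 135: h=1, slots 1,2 occupied → index 3.
Insert 377: h=9, slot 9 empty → index 9.
Insert 302: h=12, slot 12 empty → index 12.
Insert 602: h=0, slots 0,1,2,3 occupied → index 4.
Insert 411: h=9, slot 9 occupied → index 10.
Insert 983: h=14, slot 14 empty → index 14.
Table: [806, 585, 909, 135, 602, _, _, _, _, 377, 411, _, 302, 685, 983, _, _]

8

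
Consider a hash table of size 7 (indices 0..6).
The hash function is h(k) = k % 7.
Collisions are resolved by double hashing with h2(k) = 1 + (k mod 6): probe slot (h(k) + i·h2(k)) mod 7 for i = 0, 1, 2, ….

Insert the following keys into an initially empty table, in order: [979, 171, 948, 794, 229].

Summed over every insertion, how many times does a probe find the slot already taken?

979 hashes to 6; slot 6 is free => place at 6.
171 hashes to 3; slot 3 is free => place at 3.
948 hashes to 3, h2=1; 3 taken => place at 4.
794 hashes to 3, h2=3; 3,6 taken => place at 2.
229 hashes to 5; slot 5 is free => place at 5.
Table: [—, —, 794, 171, 948, 229, 979]

3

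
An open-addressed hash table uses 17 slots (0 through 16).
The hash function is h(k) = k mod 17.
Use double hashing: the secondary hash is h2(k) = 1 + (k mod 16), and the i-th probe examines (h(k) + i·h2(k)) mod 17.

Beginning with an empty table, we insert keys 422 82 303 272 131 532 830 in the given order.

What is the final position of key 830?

10

422 hashes to 14; slot 14 is free => place at 14.
82 hashes to 14, h2=3; 14 taken => place at 0.
303 hashes to 14, h2=16; 14 taken => place at 13.
272 hashes to 0, h2=1; 0 taken => place at 1.
131 hashes to 12; slot 12 is free => place at 12.
532 hashes to 5; slot 5 is free => place at 5.
830 hashes to 14, h2=15; 14,12 taken => place at 10.
Table: [82, 272, _, _, _, 532, _, _, _, _, 830, _, 131, 303, 422, _, _]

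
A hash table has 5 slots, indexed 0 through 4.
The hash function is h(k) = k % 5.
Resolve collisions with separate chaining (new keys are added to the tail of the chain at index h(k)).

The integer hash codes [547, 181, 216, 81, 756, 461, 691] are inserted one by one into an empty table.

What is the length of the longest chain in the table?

Insert 547: h=2, bucket 2 empty → new chain.
Insert 181: h=1, bucket 1 empty → new chain.
Insert 216: h=1, bucket 1 nonempty → append to chain.
Insert 81: h=1, bucket 1 nonempty → append to chain.
Insert 756: h=1, bucket 1 nonempty → append to chain.
Insert 461: h=1, bucket 1 nonempty → append to chain.
Insert 691: h=1, bucket 1 nonempty → append to chain.
Final buckets:
0: .
1: 181 -> 216 -> 81 -> 756 -> 461 -> 691
2: 547
3: .
4: .

6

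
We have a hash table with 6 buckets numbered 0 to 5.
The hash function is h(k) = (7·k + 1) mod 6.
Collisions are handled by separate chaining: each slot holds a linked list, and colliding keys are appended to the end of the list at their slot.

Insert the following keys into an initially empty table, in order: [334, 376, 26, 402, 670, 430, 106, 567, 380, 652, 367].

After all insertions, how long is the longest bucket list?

6

Insert 334: h=5, bucket 5 empty -> new chain.
Insert 376: h=5, bucket 5 nonempty -> append to chain.
Insert 26: h=3, bucket 3 empty -> new chain.
Insert 402: h=1, bucket 1 empty -> new chain.
Insert 670: h=5, bucket 5 nonempty -> append to chain.
Insert 430: h=5, bucket 5 nonempty -> append to chain.
Insert 106: h=5, bucket 5 nonempty -> append to chain.
Insert 567: h=4, bucket 4 empty -> new chain.
Insert 380: h=3, bucket 3 nonempty -> append to chain.
Insert 652: h=5, bucket 5 nonempty -> append to chain.
Insert 367: h=2, bucket 2 empty -> new chain.
Final buckets:
0: .
1: 402
2: 367
3: 26 -> 380
4: 567
5: 334 -> 376 -> 670 -> 430 -> 106 -> 652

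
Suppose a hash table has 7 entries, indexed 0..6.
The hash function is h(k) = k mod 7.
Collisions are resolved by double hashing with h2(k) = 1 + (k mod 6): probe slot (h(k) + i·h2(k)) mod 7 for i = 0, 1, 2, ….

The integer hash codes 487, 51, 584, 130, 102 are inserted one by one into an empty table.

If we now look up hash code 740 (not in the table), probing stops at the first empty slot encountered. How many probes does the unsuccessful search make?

487: h=4 => slot 4
51: h=2 => slot 2
584: h=3 => slot 3
130: h=4, h2=5, probe 4,2,0 => slot 0
102: h=4, h2=1, probe 4,5 => slot 5
Table: [130, ., 51, 584, 487, 102, .]
Lookup 740: h=5, h2=3, probe 5,1 → slot 1 empty, not found.

2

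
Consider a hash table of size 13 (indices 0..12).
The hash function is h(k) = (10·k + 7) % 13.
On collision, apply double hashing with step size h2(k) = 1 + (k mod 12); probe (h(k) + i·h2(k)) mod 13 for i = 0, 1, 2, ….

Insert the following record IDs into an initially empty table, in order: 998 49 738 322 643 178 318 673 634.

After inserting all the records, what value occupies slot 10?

738

Insert 998: h=3, slot 3 empty → index 3.
Insert 49: h=3, h2=2, slot 3 occupied → index 5.
Insert 738: h=3, h2=7, slot 3 occupied → index 10.
Insert 322: h=3, h2=11, slot 3 occupied → index 1.
Insert 643: h=2, slot 2 empty → index 2.
Insert 178: h=6, slot 6 empty → index 6.
Insert 318: h=2, h2=7, slot 2 occupied → index 9.
Insert 673: h=3, h2=2, slots 3,5 occupied → index 7.
Insert 634: h=3, h2=11, slots 3,1 occupied → index 12.
Table: [_, 322, 643, 998, _, 49, 178, 673, _, 318, 738, _, 634]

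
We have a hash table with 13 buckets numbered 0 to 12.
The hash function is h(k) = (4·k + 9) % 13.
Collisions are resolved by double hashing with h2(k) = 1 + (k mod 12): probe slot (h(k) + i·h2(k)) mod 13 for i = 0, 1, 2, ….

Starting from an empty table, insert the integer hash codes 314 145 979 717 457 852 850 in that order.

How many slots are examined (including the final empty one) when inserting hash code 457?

314 hashes to 4; slot 4 is free → place at 4.
145 hashes to 4, h2=2; 4 taken → place at 6.
979 hashes to 12; slot 12 is free → place at 12.
717 hashes to 4, h2=10; 4 taken → place at 1.
457 hashes to 4, h2=2; 4,6 taken → place at 8.
852 hashes to 11; slot 11 is free → place at 11.
850 hashes to 3; slot 3 is free → place at 3.
Table: [∅, 717, ∅, 850, 314, ∅, 145, ∅, 457, ∅, ∅, 852, 979]

3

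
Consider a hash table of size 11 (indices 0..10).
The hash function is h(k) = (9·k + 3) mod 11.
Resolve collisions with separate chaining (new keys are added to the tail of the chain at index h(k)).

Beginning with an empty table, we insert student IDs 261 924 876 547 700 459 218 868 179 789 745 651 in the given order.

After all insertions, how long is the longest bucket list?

5

Insert 261: h=9, bucket 9 empty → new chain.
Insert 924: h=3, bucket 3 empty → new chain.
Insert 876: h=0, bucket 0 empty → new chain.
Insert 547: h=9, bucket 9 nonempty → append to chain.
Insert 700: h=0, bucket 0 nonempty → append to chain.
Insert 459: h=9, bucket 9 nonempty → append to chain.
Insert 218: h=7, bucket 7 empty → new chain.
Insert 868: h=5, bucket 5 empty → new chain.
Insert 179: h=8, bucket 8 empty → new chain.
Insert 789: h=9, bucket 9 nonempty → append to chain.
Insert 745: h=9, bucket 9 nonempty → append to chain.
Insert 651: h=10, bucket 10 empty → new chain.
Final buckets:
0: 876 -> 700
1: .
2: .
3: 924
4: .
5: 868
6: .
7: 218
8: 179
9: 261 -> 547 -> 459 -> 789 -> 745
10: 651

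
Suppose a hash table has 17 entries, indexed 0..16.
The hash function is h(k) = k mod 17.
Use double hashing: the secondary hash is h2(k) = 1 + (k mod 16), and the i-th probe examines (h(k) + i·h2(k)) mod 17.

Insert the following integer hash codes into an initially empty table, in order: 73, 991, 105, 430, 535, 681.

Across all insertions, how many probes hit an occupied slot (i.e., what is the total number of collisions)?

4

Insert 73: h=5, slot 5 empty → index 5.
Insert 991: h=5, h2=16, slot 5 occupied → index 4.
Insert 105: h=3, slot 3 empty → index 3.
Insert 430: h=5, h2=15, slots 5,3 occupied → index 1.
Insert 535: h=8, slot 8 empty → index 8.
Insert 681: h=1, h2=10, slot 1 occupied → index 11.
Table: [—, 430, —, 105, 991, 73, —, —, 535, —, —, 681, —, —, —, —, —]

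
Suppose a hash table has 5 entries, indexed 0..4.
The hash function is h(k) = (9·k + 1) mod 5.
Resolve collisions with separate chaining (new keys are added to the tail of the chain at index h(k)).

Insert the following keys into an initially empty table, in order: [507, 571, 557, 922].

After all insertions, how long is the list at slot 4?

507 → bucket 4
571 → bucket 0
557 → bucket 4 (collision)
922 → bucket 4 (collision)
Final buckets:
0: 571
1: -
2: -
3: -
4: 507 -> 557 -> 922

3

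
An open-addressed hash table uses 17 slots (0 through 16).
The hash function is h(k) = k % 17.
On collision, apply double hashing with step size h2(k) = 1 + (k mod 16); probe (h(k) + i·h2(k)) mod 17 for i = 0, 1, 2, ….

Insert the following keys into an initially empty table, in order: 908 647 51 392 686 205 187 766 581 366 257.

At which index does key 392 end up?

10

Insert 908: h=7, slot 7 empty => index 7.
Insert 647: h=1, slot 1 empty => index 1.
Insert 51: h=0, slot 0 empty => index 0.
Insert 392: h=1, h2=9, slot 1 occupied => index 10.
Insert 686: h=6, slot 6 empty => index 6.
Insert 205: h=1, h2=14, slot 1 occupied => index 15.
Insert 187: h=0, h2=12, slot 0 occupied => index 12.
Insert 766: h=1, h2=15, slot 1 occupied => index 16.
Insert 581: h=3, slot 3 empty => index 3.
Insert 366: h=9, slot 9 empty => index 9.
Insert 257: h=2, slot 2 empty => index 2.
Table: [51, 647, 257, 581, -, -, 686, 908, -, 366, 392, -, 187, -, -, 205, 766]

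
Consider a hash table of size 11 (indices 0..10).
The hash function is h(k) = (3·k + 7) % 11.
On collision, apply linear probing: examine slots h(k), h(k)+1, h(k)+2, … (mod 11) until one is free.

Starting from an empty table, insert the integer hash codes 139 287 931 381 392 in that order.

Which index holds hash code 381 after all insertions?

8

Insert 139: h=6, slot 6 empty -> index 6.
Insert 287: h=10, slot 10 empty -> index 10.
Insert 931: h=6, slot 6 occupied -> index 7.
Insert 381: h=6, slots 6,7 occupied -> index 8.
Insert 392: h=6, slots 6,7,8 occupied -> index 9.
Table: [_, _, _, _, _, _, 139, 931, 381, 392, 287]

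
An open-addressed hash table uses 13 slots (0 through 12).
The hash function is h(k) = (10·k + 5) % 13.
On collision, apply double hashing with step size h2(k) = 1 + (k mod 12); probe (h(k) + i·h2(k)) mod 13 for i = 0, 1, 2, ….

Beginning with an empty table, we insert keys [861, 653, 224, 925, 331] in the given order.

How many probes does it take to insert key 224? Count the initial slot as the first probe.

Insert 861: h=9, slot 9 empty → index 9.
Insert 653: h=9, h2=6, slot 9 occupied → index 2.
Insert 224: h=9, h2=9, slot 9 occupied → index 5.
Insert 925: h=12, slot 12 empty → index 12.
Insert 331: h=0, slot 0 empty → index 0.
Table: [331, —, 653, —, —, 224, —, —, —, 861, —, —, 925]

2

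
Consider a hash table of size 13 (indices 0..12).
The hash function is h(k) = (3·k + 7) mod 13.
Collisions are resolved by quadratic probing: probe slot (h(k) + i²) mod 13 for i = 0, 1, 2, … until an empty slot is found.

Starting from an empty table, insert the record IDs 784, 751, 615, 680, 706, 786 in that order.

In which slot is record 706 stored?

784 hashes to 6; slot 6 is free → place at 6.
751 hashes to 11; slot 11 is free → place at 11.
615 hashes to 6; 6 taken → place at 7.
680 hashes to 6; 6,7 taken → place at 10.
706 hashes to 6; 6,7,10 taken → place at 2.
786 hashes to 12; slot 12 is free → place at 12.
Table: [∅, ∅, 706, ∅, ∅, ∅, 784, 615, ∅, ∅, 680, 751, 786]

2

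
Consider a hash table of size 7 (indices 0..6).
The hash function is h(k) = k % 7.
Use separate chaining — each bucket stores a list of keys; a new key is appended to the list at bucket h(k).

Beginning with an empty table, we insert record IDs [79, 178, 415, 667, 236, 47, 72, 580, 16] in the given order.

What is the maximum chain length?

5

Insert 79: h=2, bucket 2 empty -> new chain.
Insert 178: h=3, bucket 3 empty -> new chain.
Insert 415: h=2, bucket 2 nonempty -> append to chain.
Insert 667: h=2, bucket 2 nonempty -> append to chain.
Insert 236: h=5, bucket 5 empty -> new chain.
Insert 47: h=5, bucket 5 nonempty -> append to chain.
Insert 72: h=2, bucket 2 nonempty -> append to chain.
Insert 580: h=6, bucket 6 empty -> new chain.
Insert 16: h=2, bucket 2 nonempty -> append to chain.
Final buckets:
0: ∅
1: ∅
2: 79 -> 415 -> 667 -> 72 -> 16
3: 178
4: ∅
5: 236 -> 47
6: 580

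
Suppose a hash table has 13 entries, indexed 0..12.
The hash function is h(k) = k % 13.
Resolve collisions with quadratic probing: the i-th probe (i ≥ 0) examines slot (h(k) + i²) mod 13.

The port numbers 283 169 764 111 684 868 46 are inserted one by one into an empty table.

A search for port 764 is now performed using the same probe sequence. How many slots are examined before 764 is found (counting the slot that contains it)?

Insert 283: h=10, slot 10 empty => index 10.
Insert 169: h=0, slot 0 empty => index 0.
Insert 764: h=10, slot 10 occupied => index 11.
Insert 111: h=7, slot 7 empty => index 7.
Insert 684: h=8, slot 8 empty => index 8.
Insert 868: h=10, slots 10,11 occupied => index 1.
Insert 46: h=7, slots 7,8,11 occupied => index 3.
Table: [169, 868, —, 46, —, —, —, 111, 684, —, 283, 764, —]
Lookup 764: h=10, probe 10,11 → found at 11.

2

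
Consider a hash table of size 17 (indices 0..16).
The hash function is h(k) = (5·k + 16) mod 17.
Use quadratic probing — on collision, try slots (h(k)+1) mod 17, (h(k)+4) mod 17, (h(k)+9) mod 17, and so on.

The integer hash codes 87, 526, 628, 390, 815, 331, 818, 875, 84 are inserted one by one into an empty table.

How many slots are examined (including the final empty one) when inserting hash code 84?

87 hashes to 9; slot 9 is free => place at 9.
526 hashes to 11; slot 11 is free => place at 11.
628 hashes to 11; 11 taken => place at 12.
390 hashes to 11; 11,12 taken => place at 15.
815 hashes to 11; 11,12,15 taken => place at 3.
331 hashes to 5; slot 5 is free => place at 5.
818 hashes to 9; 9 taken => place at 10.
875 hashes to 5; 5 taken => place at 6.
84 hashes to 11; 11,12,15,3,10 taken => place at 2.
Table: [-, -, 84, 815, -, 331, 875, -, -, 87, 818, 526, 628, -, -, 390, -]

6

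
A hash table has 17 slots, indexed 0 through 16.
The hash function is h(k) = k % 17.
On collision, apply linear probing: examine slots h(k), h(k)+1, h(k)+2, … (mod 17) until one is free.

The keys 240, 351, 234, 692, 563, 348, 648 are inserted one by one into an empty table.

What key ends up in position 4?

648

Insert 240: h=2, slot 2 empty -> index 2.
Insert 351: h=11, slot 11 empty -> index 11.
Insert 234: h=13, slot 13 empty -> index 13.
Insert 692: h=12, slot 12 empty -> index 12.
Insert 563: h=2, slot 2 occupied -> index 3.
Insert 348: h=8, slot 8 empty -> index 8.
Insert 648: h=2, slots 2,3 occupied -> index 4.
Table: [_, _, 240, 563, 648, _, _, _, 348, _, _, 351, 692, 234, _, _, _]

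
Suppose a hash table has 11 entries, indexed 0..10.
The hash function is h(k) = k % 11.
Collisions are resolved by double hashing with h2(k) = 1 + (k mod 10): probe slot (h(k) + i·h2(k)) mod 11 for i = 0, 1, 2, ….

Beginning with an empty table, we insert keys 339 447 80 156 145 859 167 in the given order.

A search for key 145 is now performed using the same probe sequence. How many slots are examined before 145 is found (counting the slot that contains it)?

339: h=9 => slot 9
447: h=7 => slot 7
80: h=3 => slot 3
156: h=2 => slot 2
145: h=2, h2=6, probe 2,8 => slot 8
859: h=1 => slot 1
167: h=2, h2=8, probe 2,10 => slot 10
Table: [-, 859, 156, 80, -, -, -, 447, 145, 339, 167]
Lookup 145: h=2, h2=6, probe 2,8 → found at 8.

2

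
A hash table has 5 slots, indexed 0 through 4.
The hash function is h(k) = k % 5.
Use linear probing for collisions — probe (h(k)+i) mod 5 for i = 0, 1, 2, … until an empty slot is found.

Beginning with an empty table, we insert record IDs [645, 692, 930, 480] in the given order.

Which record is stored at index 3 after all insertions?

480

645: h=0 => slot 0
692: h=2 => slot 2
930: h=0, probe 0,1 => slot 1
480: h=0, probe 0,1,2,3 => slot 3
Table: [645, 930, 692, 480, ∅]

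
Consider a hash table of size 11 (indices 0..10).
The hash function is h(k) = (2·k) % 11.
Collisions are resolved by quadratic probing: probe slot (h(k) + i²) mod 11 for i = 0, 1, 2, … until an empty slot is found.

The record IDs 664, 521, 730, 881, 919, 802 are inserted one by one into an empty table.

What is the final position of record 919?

5

Insert 664: h=8, slot 8 empty -> index 8.
Insert 521: h=8, slot 8 occupied -> index 9.
Insert 730: h=8, slots 8,9 occupied -> index 1.
Insert 881: h=2, slot 2 empty -> index 2.
Insert 919: h=1, slots 1,2 occupied -> index 5.
Insert 802: h=9, slot 9 occupied -> index 10.
Table: [∅, 730, 881, ∅, ∅, 919, ∅, ∅, 664, 521, 802]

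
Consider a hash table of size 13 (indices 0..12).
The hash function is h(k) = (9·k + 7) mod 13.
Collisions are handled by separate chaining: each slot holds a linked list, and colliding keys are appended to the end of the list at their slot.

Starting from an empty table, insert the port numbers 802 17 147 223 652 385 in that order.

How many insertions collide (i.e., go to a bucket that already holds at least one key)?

802 -> bucket 10
17 -> bucket 4
147 -> bucket 4 (collision)
223 -> bucket 12
652 -> bucket 12 (collision)
385 -> bucket 1
Final buckets:
0: _
1: 385
2: _
3: _
4: 17 -> 147
5: _
6: _
7: _
8: _
9: _
10: 802
11: _
12: 223 -> 652

2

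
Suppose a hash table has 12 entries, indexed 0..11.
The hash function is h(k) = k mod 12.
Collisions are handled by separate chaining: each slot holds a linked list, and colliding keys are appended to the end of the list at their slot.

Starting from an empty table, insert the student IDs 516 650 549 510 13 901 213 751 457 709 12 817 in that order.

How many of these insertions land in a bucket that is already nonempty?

516 -> bucket 0
650 -> bucket 2
549 -> bucket 9
510 -> bucket 6
13 -> bucket 1
901 -> bucket 1 (collision)
213 -> bucket 9 (collision)
751 -> bucket 7
457 -> bucket 1 (collision)
709 -> bucket 1 (collision)
12 -> bucket 0 (collision)
817 -> bucket 1 (collision)
Final buckets:
0: 516 -> 12
1: 13 -> 901 -> 457 -> 709 -> 817
2: 650
3: ∅
4: ∅
5: ∅
6: 510
7: 751
8: ∅
9: 549 -> 213
10: ∅
11: ∅

6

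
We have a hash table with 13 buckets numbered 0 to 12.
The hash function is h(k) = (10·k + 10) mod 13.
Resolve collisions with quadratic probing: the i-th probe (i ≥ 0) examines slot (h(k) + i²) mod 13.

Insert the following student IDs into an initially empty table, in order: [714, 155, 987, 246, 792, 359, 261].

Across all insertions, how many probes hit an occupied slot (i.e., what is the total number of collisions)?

714: h=0 -> slot 0
155: h=0, probe 0,1 -> slot 1
987: h=0, probe 0,1,4 -> slot 4
246: h=0, probe 0,1,4,9 -> slot 9
792: h=0, probe 0,1,4,9,3 -> slot 3
359: h=12 -> slot 12
261: h=7 -> slot 7
Table: [714, 155, ., 792, 987, ., ., 261, ., 246, ., ., 359]

10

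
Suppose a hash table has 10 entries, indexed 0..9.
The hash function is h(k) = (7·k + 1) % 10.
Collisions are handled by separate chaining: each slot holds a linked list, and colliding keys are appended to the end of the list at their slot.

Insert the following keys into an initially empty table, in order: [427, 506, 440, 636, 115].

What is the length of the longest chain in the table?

427 -> bucket 0
506 -> bucket 3
440 -> bucket 1
636 -> bucket 3 (collision)
115 -> bucket 6
Final buckets:
0: 427
1: 440
2: —
3: 506 -> 636
4: —
5: —
6: 115
7: —
8: —
9: —

2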